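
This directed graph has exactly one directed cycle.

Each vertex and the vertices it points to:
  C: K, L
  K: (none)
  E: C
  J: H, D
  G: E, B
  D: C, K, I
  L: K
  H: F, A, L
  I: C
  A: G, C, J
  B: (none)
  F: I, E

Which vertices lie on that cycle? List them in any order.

A, H, J

DFS with gray/black marking from J:
J gray
  H gray
    F gray
      I gray
        C gray
          K gray
          K black
          L gray
            L→K: K black — skip
          L black
        C black
      I black
      E gray
        E→C: C black — skip
      E black
    F black
    A gray
      G gray
        G→E: E black — skip
        B gray
        B black
      G black
      A→C: C black — skip
      A→J: J is gray → back edge
Back edge closes the cycle J → H → A → J; its vertices are {A, H, J}.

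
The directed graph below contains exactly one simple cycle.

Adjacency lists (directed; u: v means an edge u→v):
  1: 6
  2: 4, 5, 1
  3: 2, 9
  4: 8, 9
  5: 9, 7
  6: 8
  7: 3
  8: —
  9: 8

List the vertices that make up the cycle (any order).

2, 3, 5, 7

DFS with gray/black marking from 3:
3 gray
  2 gray
    4 gray
      8 gray
      8 black
      9 gray
        9→8: 8 black — skip
      9 black
    4 black
    5 gray
      5→9: 9 black — skip
      7 gray
        7→3: 3 is gray → back edge
Back edge closes the cycle 3 → 2 → 5 → 7 → 3; its vertices are {2, 3, 5, 7}.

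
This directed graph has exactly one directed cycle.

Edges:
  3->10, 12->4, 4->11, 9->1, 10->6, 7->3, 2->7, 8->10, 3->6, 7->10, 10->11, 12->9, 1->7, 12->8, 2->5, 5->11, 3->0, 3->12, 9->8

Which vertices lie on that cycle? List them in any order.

DFS with gray/black marking from 7:
7 gray
  3 gray
    0 gray
    0 black
    10 gray
      11 gray
      11 black
      6 gray
      6 black
    10 black
    3→6: 6 black — skip
    12 gray
      4 gray
        4→11: 11 black — skip
      4 black
      9 gray
        8 gray
          8→10: 10 black — skip
        8 black
        1 gray
          1→7: 7 is gray → back edge
Back edge closes the cycle 7 → 3 → 12 → 9 → 1 → 7; its vertices are {1, 3, 7, 9, 12}.

1, 3, 7, 9, 12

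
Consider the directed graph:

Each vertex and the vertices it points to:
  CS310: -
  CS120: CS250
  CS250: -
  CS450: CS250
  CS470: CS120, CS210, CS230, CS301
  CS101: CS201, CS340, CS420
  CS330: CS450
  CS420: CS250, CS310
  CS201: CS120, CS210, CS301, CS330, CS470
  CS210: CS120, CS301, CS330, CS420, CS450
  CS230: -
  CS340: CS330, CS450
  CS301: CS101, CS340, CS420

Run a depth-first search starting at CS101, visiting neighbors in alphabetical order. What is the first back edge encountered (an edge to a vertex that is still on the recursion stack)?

CS301→CS101

DFS from CS101 (visiting neighbors in alphabetical order); mark gray on enter, black on exit:
CS101 gray
  CS201 gray
    CS120 gray
      CS250 gray
      CS250 black
    CS120 black
    CS210 gray
      CS210→CS120: CS120 black — skip
      CS301 gray
        CS301→CS101: CS101 is gray → back edge
First back edge: CS301 → CS101.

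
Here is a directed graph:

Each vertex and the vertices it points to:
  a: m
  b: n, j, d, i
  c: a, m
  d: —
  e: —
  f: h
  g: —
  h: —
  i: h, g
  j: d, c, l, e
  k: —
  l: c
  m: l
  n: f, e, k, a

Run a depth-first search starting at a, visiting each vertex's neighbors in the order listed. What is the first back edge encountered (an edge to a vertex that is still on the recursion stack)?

c->a

DFS from a (visiting each vertex's neighbors in the order listed); mark gray on enter, black on exit:
a gray
  m gray
    l gray
      c gray
        c→a: a is gray → back edge
First back edge: c → a.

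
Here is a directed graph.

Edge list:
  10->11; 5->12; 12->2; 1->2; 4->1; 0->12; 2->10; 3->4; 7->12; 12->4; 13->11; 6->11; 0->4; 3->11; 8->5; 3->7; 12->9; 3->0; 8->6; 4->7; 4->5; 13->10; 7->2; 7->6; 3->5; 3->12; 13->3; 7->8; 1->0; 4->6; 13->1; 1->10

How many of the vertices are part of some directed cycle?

7

A vertex is on a directed cycle iff it belongs to a strongly connected component of size ≥ 2 (or has a self-loop).
The vertices on cycles are {0, 1, 4, 5, 7, 8, 12} — 7 in total.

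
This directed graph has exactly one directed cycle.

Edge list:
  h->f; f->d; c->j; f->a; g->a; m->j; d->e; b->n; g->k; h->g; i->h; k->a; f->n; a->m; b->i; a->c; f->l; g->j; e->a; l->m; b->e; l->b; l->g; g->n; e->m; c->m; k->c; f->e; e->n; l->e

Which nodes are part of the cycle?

b, f, h, i, l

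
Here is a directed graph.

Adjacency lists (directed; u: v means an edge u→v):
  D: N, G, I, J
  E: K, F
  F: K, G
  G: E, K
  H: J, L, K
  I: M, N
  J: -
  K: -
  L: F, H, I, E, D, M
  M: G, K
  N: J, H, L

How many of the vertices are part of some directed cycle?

A vertex is on a directed cycle iff it belongs to a strongly connected component of size ≥ 2 (or has a self-loop).
The vertices on cycles are {D, E, F, G, H, I, L, N} — 8 in total.

8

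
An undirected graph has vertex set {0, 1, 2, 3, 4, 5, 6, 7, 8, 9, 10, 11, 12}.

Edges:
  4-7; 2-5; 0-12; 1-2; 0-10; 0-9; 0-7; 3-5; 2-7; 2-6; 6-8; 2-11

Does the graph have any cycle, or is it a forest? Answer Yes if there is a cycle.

DFS, tracking each vertex's parent; an edge to a visited non-parent vertex closes a cycle.
Start from 2:
visit 2 (parent –)
  visit 1 (parent 2)
    1–2: parent, skip
  visit 6 (parent 2)
    visit 8 (parent 6)
      8–6: parent, skip
    6–2: parent, skip
  visit 7 (parent 2)
    visit 0 (parent 7)
      visit 12 (parent 0)
        12–0: parent, skip
      visit 10 (parent 0)
        10–0: parent, skip
      visit 9 (parent 0)
        9–0: parent, skip
      0–7: parent, skip
    7–2: parent, skip
    visit 4 (parent 7)
      4–7: parent, skip
  visit 11 (parent 2)
    11–2: parent, skip
  visit 5 (parent 2)
    5–2: parent, skip
    visit 3 (parent 5)
      3–5: parent, skip
No non-parent visited neighbor found — the graph is a forest.

No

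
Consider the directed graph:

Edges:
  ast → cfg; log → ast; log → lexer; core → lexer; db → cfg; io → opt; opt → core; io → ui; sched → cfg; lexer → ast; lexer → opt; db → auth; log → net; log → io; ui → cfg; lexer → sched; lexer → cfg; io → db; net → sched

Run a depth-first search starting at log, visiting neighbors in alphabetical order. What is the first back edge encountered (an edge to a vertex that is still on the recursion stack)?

lexer→opt

DFS from log (visiting neighbors in alphabetical order); mark gray on enter, black on exit:
log gray
  ast gray
    cfg gray
    cfg black
  ast black
  io gray
    db gray
      auth gray
      auth black
      db→cfg: cfg black — skip
    db black
    opt gray
      core gray
        lexer gray
          lexer→ast: ast black — skip
          lexer→cfg: cfg black — skip
          lexer→opt: opt is gray → back edge
First back edge: lexer → opt.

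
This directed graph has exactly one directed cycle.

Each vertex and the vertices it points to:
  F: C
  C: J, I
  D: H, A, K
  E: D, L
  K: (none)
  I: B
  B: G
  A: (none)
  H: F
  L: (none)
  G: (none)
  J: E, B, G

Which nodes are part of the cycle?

C, D, E, F, H, J

DFS with gray/black marking from E:
E gray
  D gray
    H gray
      F gray
        C gray
          J gray
            J→E: E is gray → back edge
Back edge closes the cycle E → D → H → F → C → J → E; its vertices are {C, D, E, F, H, J}.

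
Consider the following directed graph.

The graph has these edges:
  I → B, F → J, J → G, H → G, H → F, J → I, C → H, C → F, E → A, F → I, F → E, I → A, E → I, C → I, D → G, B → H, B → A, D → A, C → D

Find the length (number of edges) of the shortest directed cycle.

4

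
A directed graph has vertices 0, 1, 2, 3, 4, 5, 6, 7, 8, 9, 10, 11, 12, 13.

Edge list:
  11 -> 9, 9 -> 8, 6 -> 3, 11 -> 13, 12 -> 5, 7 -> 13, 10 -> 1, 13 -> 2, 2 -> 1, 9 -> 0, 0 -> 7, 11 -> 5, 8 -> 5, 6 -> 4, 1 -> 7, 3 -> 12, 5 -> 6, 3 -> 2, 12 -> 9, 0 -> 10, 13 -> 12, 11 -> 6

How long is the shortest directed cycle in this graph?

4

For each vertex v, BFS finds the shortest path from v back to v.
The shortest such closed walk is 6 → 3 → 12 → 5 → 6, length 4.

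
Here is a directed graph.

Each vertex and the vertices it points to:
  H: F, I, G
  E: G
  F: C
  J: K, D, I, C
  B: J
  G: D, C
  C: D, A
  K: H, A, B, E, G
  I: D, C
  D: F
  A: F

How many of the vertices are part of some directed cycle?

A vertex is on a directed cycle iff it belongs to a strongly connected component of size ≥ 2 (or has a self-loop).
The vertices on cycles are {A, B, C, D, F, J, K} — 7 in total.

7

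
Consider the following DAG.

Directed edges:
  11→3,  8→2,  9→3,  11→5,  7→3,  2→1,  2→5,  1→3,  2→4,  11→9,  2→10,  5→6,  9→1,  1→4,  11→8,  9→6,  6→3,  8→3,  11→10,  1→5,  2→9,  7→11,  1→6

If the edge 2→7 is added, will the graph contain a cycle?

Yes

Adding 2→7 creates a cycle iff 7 can already reach 2.
Path from 7: 7 → 11 → 8 → 2.
So 7 → … → 2 → 7 is a cycle.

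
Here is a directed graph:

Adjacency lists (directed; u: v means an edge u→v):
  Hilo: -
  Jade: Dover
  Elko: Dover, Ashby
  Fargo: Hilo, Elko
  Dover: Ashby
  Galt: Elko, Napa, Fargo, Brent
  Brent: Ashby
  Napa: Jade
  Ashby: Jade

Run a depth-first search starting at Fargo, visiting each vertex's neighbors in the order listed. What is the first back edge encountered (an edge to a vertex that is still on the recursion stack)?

Jade->Dover

DFS from Fargo (visiting each vertex's neighbors in the order listed); mark gray on enter, black on exit:
Fargo gray
  Hilo gray
  Hilo black
  Elko gray
    Dover gray
      Ashby gray
        Jade gray
          Jade→Dover: Dover is gray → back edge
First back edge: Jade → Dover.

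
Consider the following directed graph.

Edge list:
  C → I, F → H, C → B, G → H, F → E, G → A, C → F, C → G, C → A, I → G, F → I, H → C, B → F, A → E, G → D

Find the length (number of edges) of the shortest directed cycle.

3

For each vertex v, BFS finds the shortest path from v back to v.
The shortest such closed walk is C → G → H → C, length 3.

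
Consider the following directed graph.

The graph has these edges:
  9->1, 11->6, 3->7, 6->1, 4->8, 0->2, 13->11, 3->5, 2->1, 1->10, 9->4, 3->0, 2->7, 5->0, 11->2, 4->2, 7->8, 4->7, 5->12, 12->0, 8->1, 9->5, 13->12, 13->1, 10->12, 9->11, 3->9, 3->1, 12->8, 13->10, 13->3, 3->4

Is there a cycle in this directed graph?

Yes

DFS with white/gray/black marking, starting from 8:
8 gray
  1 gray
    10 gray
      12 gray
        12→8: 8 is gray → back edge
Back edge found, so a cycle exists: 8 → 1 → 10 → 12 → 8.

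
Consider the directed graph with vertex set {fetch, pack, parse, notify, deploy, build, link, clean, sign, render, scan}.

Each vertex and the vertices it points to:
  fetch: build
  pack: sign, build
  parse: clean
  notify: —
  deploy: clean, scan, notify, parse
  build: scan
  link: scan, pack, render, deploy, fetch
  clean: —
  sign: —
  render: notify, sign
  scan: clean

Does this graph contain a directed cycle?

No

DFS with white/gray/black marking, starting from parse:
parse gray
  clean gray
  clean black
parse black
fetch gray
  build gray
    scan gray
      scan→clean: clean black — skip
    scan black
  build black
fetch black
pack gray
  sign gray
  sign black
  pack→build: build black — skip
pack black
notify gray
notify black
deploy gray
  deploy→clean: clean black — skip
  deploy→scan: scan black — skip
  deploy→notify: notify black — skip
  deploy→parse: parse black — skip
deploy black
link gray
  link→scan: scan black — skip
  link→pack: pack black — skip
  render gray
    render→notify: notify black — skip
    render→sign: sign black — skip
  render black
  link→deploy: deploy black — skip
  link→fetch: fetch black — skip
link black
Every edge goes to a white or black vertex — no back edge, so the graph is acyclic.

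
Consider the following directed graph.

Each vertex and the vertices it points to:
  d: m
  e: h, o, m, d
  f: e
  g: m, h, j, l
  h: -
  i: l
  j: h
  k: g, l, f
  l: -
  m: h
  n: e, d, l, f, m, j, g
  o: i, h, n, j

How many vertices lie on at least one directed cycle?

A vertex is on a directed cycle iff it belongs to a strongly connected component of size ≥ 2 (or has a self-loop).
The vertices on cycles are {e, f, n, o} — 4 in total.

4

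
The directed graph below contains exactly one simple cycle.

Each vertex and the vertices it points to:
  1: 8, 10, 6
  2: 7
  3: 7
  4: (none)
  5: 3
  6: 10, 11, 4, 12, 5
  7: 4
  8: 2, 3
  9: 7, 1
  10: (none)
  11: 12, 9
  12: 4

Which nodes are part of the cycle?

1, 6, 9, 11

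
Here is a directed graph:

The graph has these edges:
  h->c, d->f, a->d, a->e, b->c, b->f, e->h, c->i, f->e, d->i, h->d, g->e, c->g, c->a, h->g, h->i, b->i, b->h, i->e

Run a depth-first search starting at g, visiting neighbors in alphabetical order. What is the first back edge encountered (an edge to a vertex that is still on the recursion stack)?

f->e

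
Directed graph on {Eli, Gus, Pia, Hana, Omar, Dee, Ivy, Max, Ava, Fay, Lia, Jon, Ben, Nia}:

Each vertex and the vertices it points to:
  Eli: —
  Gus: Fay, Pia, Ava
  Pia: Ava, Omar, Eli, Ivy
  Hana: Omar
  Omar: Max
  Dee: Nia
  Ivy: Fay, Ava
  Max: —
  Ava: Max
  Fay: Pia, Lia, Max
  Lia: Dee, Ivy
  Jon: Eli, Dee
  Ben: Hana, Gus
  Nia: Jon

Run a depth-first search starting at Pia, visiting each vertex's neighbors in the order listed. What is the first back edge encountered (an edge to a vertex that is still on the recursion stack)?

DFS from Pia (visiting each vertex's neighbors in the order listed); mark gray on enter, black on exit:
Pia gray
  Ava gray
    Max gray
    Max black
  Ava black
  Omar gray
    Omar→Max: Max black — skip
  Omar black
  Eli gray
  Eli black
  Ivy gray
    Fay gray
      Fay→Pia: Pia is gray → back edge
First back edge: Fay → Pia.

Fay->Pia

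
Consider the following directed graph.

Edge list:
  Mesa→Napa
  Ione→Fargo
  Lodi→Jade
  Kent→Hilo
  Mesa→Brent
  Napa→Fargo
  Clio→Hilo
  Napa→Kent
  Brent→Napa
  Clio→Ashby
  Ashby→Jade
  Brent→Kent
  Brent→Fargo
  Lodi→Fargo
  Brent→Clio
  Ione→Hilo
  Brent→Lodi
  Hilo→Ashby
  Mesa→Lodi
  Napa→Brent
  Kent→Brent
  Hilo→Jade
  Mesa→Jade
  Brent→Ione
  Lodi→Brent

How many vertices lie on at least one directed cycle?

4

A vertex is on a directed cycle iff it belongs to a strongly connected component of size ≥ 2 (or has a self-loop).
The vertices on cycles are {Kent, Lodi, Napa, Brent} — 4 in total.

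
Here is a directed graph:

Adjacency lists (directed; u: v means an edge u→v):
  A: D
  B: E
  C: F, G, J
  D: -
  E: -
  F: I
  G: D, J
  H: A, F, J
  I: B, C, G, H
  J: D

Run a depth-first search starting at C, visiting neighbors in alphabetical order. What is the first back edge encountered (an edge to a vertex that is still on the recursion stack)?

I→C

DFS from C (visiting neighbors in alphabetical order); mark gray on enter, black on exit:
C gray
  F gray
    I gray
      B gray
        E gray
        E black
      B black
      I→C: C is gray → back edge
First back edge: I → C.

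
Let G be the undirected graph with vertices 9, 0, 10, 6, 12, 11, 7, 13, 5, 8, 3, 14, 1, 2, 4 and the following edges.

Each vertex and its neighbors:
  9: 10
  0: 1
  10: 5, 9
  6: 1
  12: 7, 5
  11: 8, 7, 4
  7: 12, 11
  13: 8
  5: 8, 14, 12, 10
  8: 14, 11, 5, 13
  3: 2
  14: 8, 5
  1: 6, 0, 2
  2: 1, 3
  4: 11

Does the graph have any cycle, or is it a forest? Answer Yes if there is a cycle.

Yes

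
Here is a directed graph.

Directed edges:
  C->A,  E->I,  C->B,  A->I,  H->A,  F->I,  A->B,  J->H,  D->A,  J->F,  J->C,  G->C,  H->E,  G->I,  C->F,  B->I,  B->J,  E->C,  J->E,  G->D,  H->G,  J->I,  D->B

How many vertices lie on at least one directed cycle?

A vertex is on a directed cycle iff it belongs to a strongly connected component of size ≥ 2 (or has a self-loop).
The vertices on cycles are {A, B, C, D, E, G, H, J} — 8 in total.

8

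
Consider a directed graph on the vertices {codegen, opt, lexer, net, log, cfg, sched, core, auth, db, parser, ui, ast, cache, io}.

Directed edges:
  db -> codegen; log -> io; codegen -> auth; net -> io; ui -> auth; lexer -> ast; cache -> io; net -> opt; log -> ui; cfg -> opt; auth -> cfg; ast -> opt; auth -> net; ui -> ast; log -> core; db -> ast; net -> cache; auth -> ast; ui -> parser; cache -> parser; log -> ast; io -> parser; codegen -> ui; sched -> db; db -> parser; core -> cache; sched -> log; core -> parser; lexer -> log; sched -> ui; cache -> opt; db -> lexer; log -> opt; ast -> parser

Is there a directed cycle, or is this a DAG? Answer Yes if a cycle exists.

DFS with white/gray/black marking, starting from core:
core gray
  cache gray
    io gray
      parser gray
      parser black
    io black
    cache→parser: parser black — skip
    opt gray
    opt black
  cache black
  core→parser: parser black — skip
core black
codegen gray
  ui gray
    auth gray
      net gray
        net→opt: opt black — skip
        net→cache: cache black — skip
        net→io: io black — skip
      net black
      cfg gray
        cfg→opt: opt black — skip
      cfg black
      ast gray
        ast→opt: opt black — skip
        ast→parser: parser black — skip
      ast black
    auth black
    ui→ast: ast black — skip
    ui→parser: parser black — skip
  ui black
  codegen→auth: auth black — skip
codegen black
lexer gray
  log gray
    log→ast: ast black — skip
    log→ui: ui black — skip
    log→core: core black — skip
    log→io: io black — skip
    log→opt: opt black — skip
  log black
  lexer→ast: ast black — skip
lexer black
sched gray
  sched→log: log black — skip
  db gray
    db→ast: ast black — skip
    db→lexer: lexer black — skip
    db→parser: parser black — skip
    db→codegen: codegen black — skip
  db black
  sched→ui: ui black — skip
sched black
Every edge goes to a white or black vertex — no back edge, so the graph is acyclic.

No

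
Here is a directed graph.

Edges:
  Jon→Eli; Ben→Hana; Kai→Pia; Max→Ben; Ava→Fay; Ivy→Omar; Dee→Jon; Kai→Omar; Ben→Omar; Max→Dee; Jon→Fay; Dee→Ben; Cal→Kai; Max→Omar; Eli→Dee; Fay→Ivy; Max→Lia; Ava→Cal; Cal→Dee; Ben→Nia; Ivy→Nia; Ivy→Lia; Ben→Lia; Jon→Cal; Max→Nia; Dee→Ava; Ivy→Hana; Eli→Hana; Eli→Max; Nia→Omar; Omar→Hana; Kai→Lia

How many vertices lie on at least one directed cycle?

6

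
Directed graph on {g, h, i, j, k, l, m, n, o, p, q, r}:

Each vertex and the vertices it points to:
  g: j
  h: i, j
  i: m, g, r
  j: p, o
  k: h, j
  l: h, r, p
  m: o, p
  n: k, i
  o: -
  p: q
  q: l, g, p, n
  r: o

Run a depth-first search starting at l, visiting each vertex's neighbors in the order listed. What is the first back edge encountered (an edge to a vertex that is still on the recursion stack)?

DFS from l (visiting each vertex's neighbors in the order listed); mark gray on enter, black on exit:
l gray
  h gray
    i gray
      m gray
        o gray
        o black
        p gray
          q gray
            q→l: l is gray → back edge
First back edge: q → l.

q→l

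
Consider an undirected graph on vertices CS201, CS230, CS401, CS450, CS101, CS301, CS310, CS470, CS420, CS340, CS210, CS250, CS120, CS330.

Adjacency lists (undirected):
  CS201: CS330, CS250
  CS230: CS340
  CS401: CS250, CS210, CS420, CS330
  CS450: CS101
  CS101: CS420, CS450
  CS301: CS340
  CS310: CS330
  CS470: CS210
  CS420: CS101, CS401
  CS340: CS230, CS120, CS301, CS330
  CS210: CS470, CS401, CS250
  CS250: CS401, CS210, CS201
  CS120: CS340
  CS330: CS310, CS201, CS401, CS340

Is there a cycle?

Yes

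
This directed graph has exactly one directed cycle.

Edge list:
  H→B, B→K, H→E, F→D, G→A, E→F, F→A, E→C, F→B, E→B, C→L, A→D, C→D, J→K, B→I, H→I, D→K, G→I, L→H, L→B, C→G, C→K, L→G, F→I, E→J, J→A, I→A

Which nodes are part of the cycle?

C, E, H, L

DFS with gray/black marking from H:
H gray
  B gray
    K gray
    K black
    I gray
      A gray
        D gray
          D→K: K black — skip
        D black
      A black
    I black
  B black
  E gray
    J gray
      J→K: K black — skip
      J→A: A black — skip
    J black
    E→B: B black — skip
    C gray
      C→K: K black — skip
      L gray
        L→B: B black — skip
        L→H: H is gray → back edge
Back edge closes the cycle H → E → C → L → H; its vertices are {C, E, H, L}.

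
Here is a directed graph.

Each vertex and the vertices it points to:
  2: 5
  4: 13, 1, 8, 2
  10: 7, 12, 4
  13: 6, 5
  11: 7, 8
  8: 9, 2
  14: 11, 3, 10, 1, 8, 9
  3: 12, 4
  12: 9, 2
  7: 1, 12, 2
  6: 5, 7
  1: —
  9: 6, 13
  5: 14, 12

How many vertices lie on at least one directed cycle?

13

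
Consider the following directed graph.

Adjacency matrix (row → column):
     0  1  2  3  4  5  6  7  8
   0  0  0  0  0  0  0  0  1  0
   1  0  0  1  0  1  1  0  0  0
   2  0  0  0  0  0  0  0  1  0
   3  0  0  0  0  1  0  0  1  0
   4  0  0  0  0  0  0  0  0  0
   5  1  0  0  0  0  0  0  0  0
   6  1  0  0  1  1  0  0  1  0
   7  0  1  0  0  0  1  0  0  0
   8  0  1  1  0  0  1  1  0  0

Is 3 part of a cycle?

3 lies on a cycle iff there is a path from 3 back to itself.
Exploring from 3, it never reaches itself; equivalently, its strongly connected component is a singleton.

No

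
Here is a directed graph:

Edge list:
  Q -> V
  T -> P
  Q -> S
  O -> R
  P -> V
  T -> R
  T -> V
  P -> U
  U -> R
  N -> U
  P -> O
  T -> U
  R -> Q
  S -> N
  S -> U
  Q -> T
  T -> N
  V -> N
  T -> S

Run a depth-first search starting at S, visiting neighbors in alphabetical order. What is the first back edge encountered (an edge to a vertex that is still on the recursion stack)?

Q→S

DFS from S (visiting neighbors in alphabetical order); mark gray on enter, black on exit:
S gray
  N gray
    U gray
      R gray
        Q gray
          Q→S: S is gray → back edge
First back edge: Q → S.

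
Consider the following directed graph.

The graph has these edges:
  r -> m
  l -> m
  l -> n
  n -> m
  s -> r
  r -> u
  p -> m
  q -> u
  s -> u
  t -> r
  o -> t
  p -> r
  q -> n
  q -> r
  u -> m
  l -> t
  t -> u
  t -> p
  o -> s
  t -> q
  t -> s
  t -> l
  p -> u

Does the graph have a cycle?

Yes

DFS with white/gray/black marking, starting from u:
u gray
  m gray
  m black
u black
l gray
  l→m: m black — skip
  n gray
    n→m: m black — skip
  n black
  t gray
    p gray
      p→m: m black — skip
      r gray
        r→m: m black — skip
        r→u: u black — skip
      r black
      p→u: u black — skip
    p black
    s gray
      s→u: u black — skip
      s→r: r black — skip
    s black
    t→l: l is gray → back edge
Back edge found, so a cycle exists: l → t → l.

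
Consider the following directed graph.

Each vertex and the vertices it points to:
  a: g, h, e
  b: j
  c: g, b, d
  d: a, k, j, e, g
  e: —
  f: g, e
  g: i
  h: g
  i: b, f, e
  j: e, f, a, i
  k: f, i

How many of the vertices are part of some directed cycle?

A vertex is on a directed cycle iff it belongs to a strongly connected component of size ≥ 2 (or has a self-loop).
The vertices on cycles are {a, b, f, g, h, i, j} — 7 in total.

7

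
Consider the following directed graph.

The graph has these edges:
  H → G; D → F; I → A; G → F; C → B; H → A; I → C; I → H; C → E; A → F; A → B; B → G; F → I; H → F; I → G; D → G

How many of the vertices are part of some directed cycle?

7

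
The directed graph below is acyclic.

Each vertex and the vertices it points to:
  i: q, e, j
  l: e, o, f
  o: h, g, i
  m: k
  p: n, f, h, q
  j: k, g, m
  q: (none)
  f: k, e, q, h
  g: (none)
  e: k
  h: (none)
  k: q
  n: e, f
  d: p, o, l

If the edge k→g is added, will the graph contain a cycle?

No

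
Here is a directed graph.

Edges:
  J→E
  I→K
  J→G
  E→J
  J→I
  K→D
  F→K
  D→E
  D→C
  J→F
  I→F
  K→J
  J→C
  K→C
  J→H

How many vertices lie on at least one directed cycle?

6

A vertex is on a directed cycle iff it belongs to a strongly connected component of size ≥ 2 (or has a self-loop).
The vertices on cycles are {D, E, F, I, J, K} — 6 in total.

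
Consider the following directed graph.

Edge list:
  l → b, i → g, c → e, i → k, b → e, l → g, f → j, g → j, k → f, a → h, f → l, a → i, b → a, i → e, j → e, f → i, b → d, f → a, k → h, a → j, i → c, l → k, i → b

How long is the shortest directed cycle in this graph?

For each vertex v, BFS finds the shortest path from v back to v.
The shortest such closed walk is f → i → k → f, length 3.

3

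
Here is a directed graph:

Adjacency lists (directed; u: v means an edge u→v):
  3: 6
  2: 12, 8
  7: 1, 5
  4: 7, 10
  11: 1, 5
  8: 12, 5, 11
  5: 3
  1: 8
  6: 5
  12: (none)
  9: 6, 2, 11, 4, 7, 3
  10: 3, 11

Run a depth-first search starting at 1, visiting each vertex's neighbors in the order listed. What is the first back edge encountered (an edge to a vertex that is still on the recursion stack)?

6->5

DFS from 1 (visiting each vertex's neighbors in the order listed); mark gray on enter, black on exit:
1 gray
  8 gray
    12 gray
    12 black
    5 gray
      3 gray
        6 gray
          6→5: 5 is gray → back edge
First back edge: 6 → 5.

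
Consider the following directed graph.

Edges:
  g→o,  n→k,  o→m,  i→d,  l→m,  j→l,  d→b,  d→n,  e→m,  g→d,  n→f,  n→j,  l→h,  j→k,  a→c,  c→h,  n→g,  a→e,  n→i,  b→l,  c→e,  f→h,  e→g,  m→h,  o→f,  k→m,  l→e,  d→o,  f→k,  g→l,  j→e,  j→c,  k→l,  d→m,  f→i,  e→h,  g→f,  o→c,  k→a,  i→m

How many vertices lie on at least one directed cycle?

13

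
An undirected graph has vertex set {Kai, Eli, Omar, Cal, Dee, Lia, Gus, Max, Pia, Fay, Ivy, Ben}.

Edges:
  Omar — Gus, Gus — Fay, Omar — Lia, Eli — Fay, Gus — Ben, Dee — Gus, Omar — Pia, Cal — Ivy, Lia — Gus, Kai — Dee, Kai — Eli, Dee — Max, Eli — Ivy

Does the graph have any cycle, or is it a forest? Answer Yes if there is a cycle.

Yes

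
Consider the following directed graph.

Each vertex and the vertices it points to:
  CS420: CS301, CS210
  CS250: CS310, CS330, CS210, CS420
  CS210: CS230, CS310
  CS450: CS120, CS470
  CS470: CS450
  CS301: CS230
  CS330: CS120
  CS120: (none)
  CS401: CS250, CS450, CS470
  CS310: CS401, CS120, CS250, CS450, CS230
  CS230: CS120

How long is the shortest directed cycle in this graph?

2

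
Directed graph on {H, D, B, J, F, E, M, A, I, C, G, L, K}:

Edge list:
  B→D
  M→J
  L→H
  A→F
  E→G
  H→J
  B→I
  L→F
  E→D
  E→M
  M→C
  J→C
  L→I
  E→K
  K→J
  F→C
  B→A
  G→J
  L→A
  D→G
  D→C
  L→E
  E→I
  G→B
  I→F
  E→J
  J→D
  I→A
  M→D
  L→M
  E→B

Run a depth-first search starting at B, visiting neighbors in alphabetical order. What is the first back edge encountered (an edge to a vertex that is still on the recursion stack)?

G->B

DFS from B (visiting neighbors in alphabetical order); mark gray on enter, black on exit:
B gray
  A gray
    F gray
      C gray
      C black
    F black
  A black
  D gray
    D→C: C black — skip
    G gray
      G→B: B is gray → back edge
First back edge: G → B.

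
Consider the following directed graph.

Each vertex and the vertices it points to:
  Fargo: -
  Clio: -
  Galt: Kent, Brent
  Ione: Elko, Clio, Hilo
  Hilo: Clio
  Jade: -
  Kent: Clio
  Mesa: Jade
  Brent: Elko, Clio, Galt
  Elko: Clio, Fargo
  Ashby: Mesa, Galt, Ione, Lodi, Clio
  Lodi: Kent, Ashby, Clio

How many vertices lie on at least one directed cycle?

4

A vertex is on a directed cycle iff it belongs to a strongly connected component of size ≥ 2 (or has a self-loop).
The vertices on cycles are {Galt, Lodi, Ashby, Brent} — 4 in total.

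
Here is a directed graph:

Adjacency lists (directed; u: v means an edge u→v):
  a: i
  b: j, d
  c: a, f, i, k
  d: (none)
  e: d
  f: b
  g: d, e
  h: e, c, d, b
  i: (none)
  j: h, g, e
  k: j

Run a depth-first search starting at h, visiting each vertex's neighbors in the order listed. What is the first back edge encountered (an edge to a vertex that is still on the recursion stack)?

j->h

DFS from h (visiting each vertex's neighbors in the order listed); mark gray on enter, black on exit:
h gray
  e gray
    d gray
    d black
  e black
  c gray
    a gray
      i gray
      i black
    a black
    f gray
      b gray
        j gray
          j→h: h is gray → back edge
First back edge: j → h.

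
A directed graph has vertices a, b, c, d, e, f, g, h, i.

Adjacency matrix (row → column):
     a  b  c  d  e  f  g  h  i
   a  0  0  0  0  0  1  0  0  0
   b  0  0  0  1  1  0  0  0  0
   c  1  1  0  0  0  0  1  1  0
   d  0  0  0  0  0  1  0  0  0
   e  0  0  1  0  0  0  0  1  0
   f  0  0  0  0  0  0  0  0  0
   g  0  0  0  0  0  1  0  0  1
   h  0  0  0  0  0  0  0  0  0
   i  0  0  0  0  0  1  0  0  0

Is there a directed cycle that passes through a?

a lies on a cycle iff there is a path from a back to itself.
Exploring from a, it never reaches itself; equivalently, its strongly connected component is a singleton.

No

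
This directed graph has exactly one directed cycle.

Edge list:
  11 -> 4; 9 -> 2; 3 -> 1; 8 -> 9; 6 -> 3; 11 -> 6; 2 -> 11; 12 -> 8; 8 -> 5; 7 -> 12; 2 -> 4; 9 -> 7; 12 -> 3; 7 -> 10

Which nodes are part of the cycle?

DFS with gray/black marking from 9:
9 gray
  2 gray
    4 gray
    4 black
    11 gray
      6 gray
        3 gray
          1 gray
          1 black
        3 black
      6 black
      11→4: 4 black — skip
    11 black
  2 black
  7 gray
    10 gray
    10 black
    12 gray
      12→3: 3 black — skip
      8 gray
        8→9: 9 is gray → back edge
Back edge closes the cycle 9 → 7 → 12 → 8 → 9; its vertices are {7, 8, 9, 12}.

7, 8, 9, 12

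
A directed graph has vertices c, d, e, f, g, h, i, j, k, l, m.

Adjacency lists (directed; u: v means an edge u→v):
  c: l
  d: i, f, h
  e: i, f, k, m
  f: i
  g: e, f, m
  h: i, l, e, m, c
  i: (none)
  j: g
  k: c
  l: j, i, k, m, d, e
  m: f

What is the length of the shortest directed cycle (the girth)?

3

For each vertex v, BFS finds the shortest path from v back to v.
The shortest such closed walk is d → h → l → d, length 3.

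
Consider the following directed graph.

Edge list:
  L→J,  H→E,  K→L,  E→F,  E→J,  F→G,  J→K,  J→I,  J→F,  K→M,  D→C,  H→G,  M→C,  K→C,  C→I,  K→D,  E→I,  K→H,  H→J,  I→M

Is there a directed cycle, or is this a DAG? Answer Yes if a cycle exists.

DFS with white/gray/black marking, starting from M:
M gray
  C gray
    I gray
      I→M: M is gray → back edge
Back edge found, so a cycle exists: M → C → I → M.

Yes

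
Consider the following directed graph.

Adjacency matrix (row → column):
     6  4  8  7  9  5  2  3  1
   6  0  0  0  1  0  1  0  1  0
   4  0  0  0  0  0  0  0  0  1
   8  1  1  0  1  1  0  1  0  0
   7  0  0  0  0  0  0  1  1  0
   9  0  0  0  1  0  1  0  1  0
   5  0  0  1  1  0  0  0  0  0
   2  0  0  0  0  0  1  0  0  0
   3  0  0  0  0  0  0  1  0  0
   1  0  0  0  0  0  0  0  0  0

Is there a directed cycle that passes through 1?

No

1 lies on a cycle iff there is a path from 1 back to itself.
Exploring from 1, it never reaches itself; equivalently, its strongly connected component is a singleton.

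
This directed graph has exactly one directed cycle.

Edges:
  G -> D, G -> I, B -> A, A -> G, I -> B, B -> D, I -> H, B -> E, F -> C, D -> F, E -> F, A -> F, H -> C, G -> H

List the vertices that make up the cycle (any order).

A, B, G, I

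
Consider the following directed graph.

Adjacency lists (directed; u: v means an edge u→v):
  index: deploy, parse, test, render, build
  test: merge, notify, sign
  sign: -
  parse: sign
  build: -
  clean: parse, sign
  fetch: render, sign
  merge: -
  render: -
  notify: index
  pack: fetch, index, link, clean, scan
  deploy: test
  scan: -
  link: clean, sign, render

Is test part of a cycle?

test is on a cycle iff test can reach itself via ≥1 edge.
test → notify → index → test — yes.

Yes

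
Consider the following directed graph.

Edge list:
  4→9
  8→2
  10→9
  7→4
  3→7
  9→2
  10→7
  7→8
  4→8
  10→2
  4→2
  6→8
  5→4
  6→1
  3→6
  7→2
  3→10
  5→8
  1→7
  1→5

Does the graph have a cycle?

No

DFS with white/gray/black marking, starting from 10:
10 gray
  2 gray
  2 black
  9 gray
    9→2: 2 black — skip
  9 black
  7 gray
    7→2: 2 black — skip
    4 gray
      8 gray
        8→2: 2 black — skip
      8 black
      4→9: 9 black — skip
      4→2: 2 black — skip
    4 black
    7→8: 8 black — skip
  7 black
10 black
3 gray
  3→10: 10 black — skip
  3→7: 7 black — skip
  6 gray
    1 gray
      1→7: 7 black — skip
      5 gray
        5→8: 8 black — skip
        5→4: 4 black — skip
      5 black
    1 black
    6→8: 8 black — skip
  6 black
3 black
Every edge goes to a white or black vertex — no back edge, so the graph is acyclic.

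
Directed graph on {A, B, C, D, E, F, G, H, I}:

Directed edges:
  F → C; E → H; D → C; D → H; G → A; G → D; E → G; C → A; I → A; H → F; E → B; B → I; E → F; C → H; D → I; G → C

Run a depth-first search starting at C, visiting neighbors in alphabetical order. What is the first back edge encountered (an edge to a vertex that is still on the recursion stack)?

DFS from C (visiting neighbors in alphabetical order); mark gray on enter, black on exit:
C gray
  A gray
  A black
  H gray
    F gray
      F→C: C is gray → back edge
First back edge: F → C.

F->C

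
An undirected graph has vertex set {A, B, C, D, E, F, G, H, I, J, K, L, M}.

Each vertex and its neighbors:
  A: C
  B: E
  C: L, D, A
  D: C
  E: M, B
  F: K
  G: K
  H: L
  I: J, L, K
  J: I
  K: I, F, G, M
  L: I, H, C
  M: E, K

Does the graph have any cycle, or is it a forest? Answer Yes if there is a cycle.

DFS, tracking each vertex's parent; an edge to a visited non-parent vertex closes a cycle.
Start from C:
visit C (parent –)
  visit L (parent C)
    visit I (parent L)
      visit J (parent I)
        J–I: parent, skip
      I–L: parent, skip
      visit K (parent I)
        K–I: parent, skip
        visit F (parent K)
          F–K: parent, skip
        visit G (parent K)
          G–K: parent, skip
        visit M (parent K)
          visit E (parent M)
            E–M: parent, skip
            visit B (parent E)
              B–E: parent, skip
          M–K: parent, skip
    visit H (parent L)
      H–L: parent, skip
    L–C: parent, skip
  visit D (parent C)
    D–C: parent, skip
  visit A (parent C)
    A–C: parent, skip
No non-parent visited neighbor found — the graph is a forest.

No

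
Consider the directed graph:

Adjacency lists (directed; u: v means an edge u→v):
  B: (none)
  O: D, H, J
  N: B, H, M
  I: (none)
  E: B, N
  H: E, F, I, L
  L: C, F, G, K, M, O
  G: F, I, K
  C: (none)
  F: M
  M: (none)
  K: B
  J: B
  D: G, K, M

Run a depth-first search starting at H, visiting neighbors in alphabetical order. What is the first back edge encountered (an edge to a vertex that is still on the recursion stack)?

DFS from H (visiting neighbors in alphabetical order); mark gray on enter, black on exit:
H gray
  E gray
    B gray
    B black
    N gray
      N→B: B black — skip
      N→H: H is gray → back edge
First back edge: N → H.

N->H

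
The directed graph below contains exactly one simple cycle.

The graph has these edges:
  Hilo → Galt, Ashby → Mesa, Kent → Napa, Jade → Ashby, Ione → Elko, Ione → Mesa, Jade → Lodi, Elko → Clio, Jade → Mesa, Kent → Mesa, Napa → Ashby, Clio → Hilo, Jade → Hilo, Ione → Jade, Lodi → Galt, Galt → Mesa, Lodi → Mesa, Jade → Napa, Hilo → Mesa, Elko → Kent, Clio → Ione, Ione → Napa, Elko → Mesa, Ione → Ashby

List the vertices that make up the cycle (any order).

Clio, Elko, Ione

DFS with gray/black marking from Ione:
Ione gray
  Elko gray
    Clio gray
      Clio→Ione: Ione is gray → back edge
Back edge closes the cycle Ione → Elko → Clio → Ione; its vertices are {Clio, Elko, Ione}.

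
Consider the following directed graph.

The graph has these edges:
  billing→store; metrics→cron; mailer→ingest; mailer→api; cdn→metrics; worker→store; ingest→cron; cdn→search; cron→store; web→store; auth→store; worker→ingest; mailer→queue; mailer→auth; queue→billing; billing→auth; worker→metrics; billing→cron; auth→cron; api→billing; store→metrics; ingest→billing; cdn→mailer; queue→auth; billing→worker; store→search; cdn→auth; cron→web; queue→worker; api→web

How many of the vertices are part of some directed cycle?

7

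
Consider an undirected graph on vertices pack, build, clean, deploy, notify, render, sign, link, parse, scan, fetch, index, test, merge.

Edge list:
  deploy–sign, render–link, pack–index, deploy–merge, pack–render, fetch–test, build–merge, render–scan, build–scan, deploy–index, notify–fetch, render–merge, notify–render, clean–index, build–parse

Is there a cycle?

Yes

DFS, tracking each vertex's parent; an edge to a visited non-parent vertex closes a cycle.
Start from merge:
visit merge (parent –)
  visit build (parent merge)
    build–merge: parent, skip
    visit parse (parent build)
      parse–build: parent, skip
    visit scan (parent build)
      visit render (parent scan)
        visit pack (parent render)
          visit index (parent pack)
            index–pack: parent, skip
            visit deploy (parent index)
              deploy–index: parent, skip
              deploy–merge: merge visited and ≠ parent → cycle
Cycle: merge – build – scan – render – pack – index – deploy – merge.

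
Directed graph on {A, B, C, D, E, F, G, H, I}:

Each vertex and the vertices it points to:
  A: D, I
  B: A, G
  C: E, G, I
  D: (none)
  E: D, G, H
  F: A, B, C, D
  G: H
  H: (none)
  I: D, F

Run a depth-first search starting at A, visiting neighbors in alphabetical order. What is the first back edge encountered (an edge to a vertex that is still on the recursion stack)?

DFS from A (visiting neighbors in alphabetical order); mark gray on enter, black on exit:
A gray
  D gray
  D black
  I gray
    I→D: D black — skip
    F gray
      F→A: A is gray → back edge
First back edge: F → A.

F→A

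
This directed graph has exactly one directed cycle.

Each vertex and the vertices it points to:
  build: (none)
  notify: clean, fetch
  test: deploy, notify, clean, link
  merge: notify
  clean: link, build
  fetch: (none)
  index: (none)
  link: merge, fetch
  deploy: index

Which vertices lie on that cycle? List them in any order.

DFS with gray/black marking from notify:
notify gray
  clean gray
    link gray
      merge gray
        merge→notify: notify is gray → back edge
Back edge closes the cycle notify → clean → link → merge → notify; its vertices are {link, clean, merge, notify}.

link, clean, merge, notify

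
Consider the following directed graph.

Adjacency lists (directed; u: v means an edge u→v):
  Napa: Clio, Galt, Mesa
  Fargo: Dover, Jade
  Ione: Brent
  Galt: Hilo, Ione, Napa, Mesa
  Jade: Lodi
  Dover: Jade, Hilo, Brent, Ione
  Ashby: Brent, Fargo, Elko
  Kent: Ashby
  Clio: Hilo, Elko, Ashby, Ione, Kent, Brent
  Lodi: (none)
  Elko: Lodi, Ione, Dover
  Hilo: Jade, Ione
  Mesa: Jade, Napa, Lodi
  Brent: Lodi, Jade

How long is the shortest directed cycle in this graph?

2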